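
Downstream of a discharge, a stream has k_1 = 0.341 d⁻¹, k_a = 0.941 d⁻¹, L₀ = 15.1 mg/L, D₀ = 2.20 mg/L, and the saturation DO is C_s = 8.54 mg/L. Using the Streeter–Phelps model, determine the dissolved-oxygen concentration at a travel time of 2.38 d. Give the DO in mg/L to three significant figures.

DO ≈ 5.41 mg/L

k_1 L₀/(k_a−k_1) = 0.341×15.1/(0.941−0.341) = 5.149/0.6000 = 8.582 mg/L.
e^(−k_1 t) = e^(−0.341×2.380) = 0.4442; e^(−k_a t) = e^(−0.941×2.380) = 0.1065.
D = 8.582 × (0.4442 − 0.1065) + 2.20 × 0.1065 = 2.898 + 0.2343 = 3.132 mg/L.
DO = C_s − D = 8.54 − 3.132 = 5.408 mg/L.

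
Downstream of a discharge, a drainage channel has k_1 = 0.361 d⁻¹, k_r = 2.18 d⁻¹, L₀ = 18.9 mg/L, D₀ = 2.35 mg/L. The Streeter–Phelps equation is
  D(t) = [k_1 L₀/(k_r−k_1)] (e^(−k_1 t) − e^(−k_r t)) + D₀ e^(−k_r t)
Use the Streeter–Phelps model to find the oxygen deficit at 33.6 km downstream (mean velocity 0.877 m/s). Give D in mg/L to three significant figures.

Travel time t = x/v = 33.6 km / (0.877 m/s) = 33600 m / 0.877 m/s = 38310 s = 0.4434 d.
k_1 L₀/(k_r−k_1) = 0.361×18.9/(2.18−0.361) = 6.823/1.819 = 3.751 mg/L.
e^(−k_1 t) = e^(−0.361×0.4434) = 0.8521; e^(−k_r t) = e^(−2.18×0.4434) = 0.3803.
D = 3.751 × (0.8521 − 0.3803) + 2.35 × 0.3803 = 1.769 + 0.8938 = 2.663 mg/L.

D ≈ 2.66 mg/L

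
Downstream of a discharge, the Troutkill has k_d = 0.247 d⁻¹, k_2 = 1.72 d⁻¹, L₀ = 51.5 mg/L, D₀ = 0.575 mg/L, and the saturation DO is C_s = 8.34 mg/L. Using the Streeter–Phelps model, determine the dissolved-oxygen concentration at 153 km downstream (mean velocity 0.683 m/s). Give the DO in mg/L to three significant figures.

Travel time t = x/v = 153 km / (0.683 m/s) = 153000 m / 0.683 m/s = 224000 s = 2.593 d.
k_d L₀/(k_2−k_d) = 0.247×51.5/(1.72−0.247) = 12.72/1.473 = 8.636 mg/L.
e^(−k_d t) = e^(−0.247×2.593) = 0.5271; e^(−k_2 t) = e^(−1.72×2.593) = 0.01157.
D = 8.636 × (0.5271 − 0.01157) + 0.575 × 0.01157 = 4.452 + 0.006652 = 4.458 mg/L.
DO = C_s − D = 8.34 − 4.458 = 3.882 mg/L.

DO ≈ 3.88 mg/L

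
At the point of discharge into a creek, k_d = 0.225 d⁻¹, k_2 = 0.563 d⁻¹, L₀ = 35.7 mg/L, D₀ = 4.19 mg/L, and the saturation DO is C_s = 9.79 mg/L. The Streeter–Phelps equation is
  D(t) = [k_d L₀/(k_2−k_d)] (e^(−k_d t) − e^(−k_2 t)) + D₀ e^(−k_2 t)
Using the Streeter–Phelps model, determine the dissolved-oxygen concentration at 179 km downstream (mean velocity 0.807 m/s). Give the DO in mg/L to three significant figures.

Travel time t = x/v = 179 km / (0.807 m/s) = 179000 m / 0.807 m/s = 221800 s = 2.567 d.
k_d L₀/(k_2−k_d) = 0.225×35.7/(0.563−0.225) = 8.033/0.3380 = 23.76 mg/L.
e^(−k_d t) = e^(−0.225×2.567) = 0.5612; e^(−k_2 t) = e^(−0.563×2.567) = 0.2357.
D = 23.76 × (0.5612 − 0.2357) + 4.19 × 0.2357 = 7.737 + 0.9874 = 8.724 mg/L.
DO = C_s − D = 9.79 − 8.724 = 1.066 mg/L.

DO ≈ 1.07 mg/L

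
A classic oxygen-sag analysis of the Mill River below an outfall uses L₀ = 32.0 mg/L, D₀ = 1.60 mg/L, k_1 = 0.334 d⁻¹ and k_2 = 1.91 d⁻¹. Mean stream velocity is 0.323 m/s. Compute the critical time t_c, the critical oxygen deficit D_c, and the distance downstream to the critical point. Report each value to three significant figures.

t_c ≈ 0.936 d; D_c ≈ 4.09 mg/L; x_c ≈ 26.1 km

At the critical point dD/dt = 0, so k_1 L₀ e^(−k_1 t) = k_2 D. Substituting D(t) from the Streeter–Phelps equation and solving for t gives
t_c = ln[(k_2/k_1)(1 − D₀(k_2−k_1)/(k_1 L₀))] / (k_2−k_1).
Here k_2−k_1 = 1.576 d⁻¹ and 1 − D₀(k_2−k_1)/(k_1 L₀) = 1 − 1.60×1.576/(0.334×32.0) = 0.7641, so
t_c = ln(5.719 × 0.7641) / 1.576 = 1.475 / 1.576 = 0.9357 d.
L(t_c) = L₀ e^(−k_1 t_c) = 32.0 × 0.7316 = 23.41 mg/L, and at the critical point k_2 D_c = k_1 L, so D_c = (0.334/1.91) × 23.41 = 4.094 mg/L.
x_c = v t_c = 0.323 m/s × 0.9357 d × 86400 s/d = 26110 m ≈ 26.1 km.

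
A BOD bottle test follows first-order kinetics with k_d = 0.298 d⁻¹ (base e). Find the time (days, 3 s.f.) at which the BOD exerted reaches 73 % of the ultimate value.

t ≈ 4.39 d

y/L₀ = 1 − e^(−k_d t) = 0.73 ⇒ e^(−k_d t) = 0.270
t = −ln(0.270) / 0.298 = 1.309 / 0.298 = 4.394 d.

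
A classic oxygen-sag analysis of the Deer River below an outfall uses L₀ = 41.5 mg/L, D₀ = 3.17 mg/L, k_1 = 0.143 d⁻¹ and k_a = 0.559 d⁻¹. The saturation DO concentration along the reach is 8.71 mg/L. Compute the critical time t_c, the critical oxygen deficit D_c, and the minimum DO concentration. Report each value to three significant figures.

t_c = [1/(k_a−k_1)] ln[(k_a/k_1)(1 − D₀(k_a−k_1)/(k_1 L₀))]
= [1/(0.559−0.143)] ln[(0.559/0.143)(1 − 3.17×0.4160/(0.143×41.5))]
= (1/0.4160) ln[3.909 × 0.7778] = 2.404 × ln(3.040) = 2.404 × 1.112 = 2.673 d.
L(t_c) = L₀ e^(−k_1 t_c) = 41.5 × 0.6823 = 28.32 mg/L, and at the critical point k_a D_c = k_1 L, so D_c = (0.143/0.559) × 28.32 = 7.244 mg/L.
Minimum DO = C_s − D_c = 8.71 − 7.244 = 1.466 mg/L.

t_c ≈ 2.67 d; D_c ≈ 7.24 mg/L; min DO ≈ 1.47 mg/L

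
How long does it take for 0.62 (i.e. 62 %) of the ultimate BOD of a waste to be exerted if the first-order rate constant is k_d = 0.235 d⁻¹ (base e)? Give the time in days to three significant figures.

t ≈ 4.12 d

y/L₀ = 1 − e^(−k_d t) = 0.62 ⇒ e^(−k_d t) = 0.380
t = −ln(0.380) / 0.235 = 0.9676 / 0.235 = 4.117 d.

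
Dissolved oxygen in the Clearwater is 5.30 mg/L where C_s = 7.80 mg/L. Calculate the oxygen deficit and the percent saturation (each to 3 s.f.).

D = C_s − C = 7.80 − 5.30 = 2.50 mg/L.
% saturation = 5.30/7.80 × 100 = 67.9 %.

D ≈ 2.50 mg/L; 67.9 % saturation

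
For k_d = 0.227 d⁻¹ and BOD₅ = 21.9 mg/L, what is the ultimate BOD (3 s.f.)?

L₀ ≈ 32.3 mg/L

BOD₅ = L₀(1 − e^(−5k_d)) ⇒ L₀ = BOD₅ / (1 − e^(−5×0.227))
= 21.9 / (1 − 0.3214) = 21.9 / 0.6786 = 32.27 mg/L.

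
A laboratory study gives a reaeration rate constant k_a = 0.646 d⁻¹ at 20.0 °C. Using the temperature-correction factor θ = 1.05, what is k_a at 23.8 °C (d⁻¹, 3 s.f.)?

k_a(T₂) = k_a(T₁) · θ^(T₂−T₁) = 0.646 × 1.05^(23.8−20.0)
= 0.646 × 1.05^3.80 = 0.646 × 1.204 = 0.7776 d⁻¹.

k_a ≈ 0.778 d⁻¹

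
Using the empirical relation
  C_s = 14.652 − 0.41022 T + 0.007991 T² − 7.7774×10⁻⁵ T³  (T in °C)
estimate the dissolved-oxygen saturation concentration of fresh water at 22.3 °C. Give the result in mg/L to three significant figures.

C_s = 14.652 − 0.41022×22.3 + 0.007991×22.3² − 7.7774×10⁻⁵×22.3³ = 8.615 mg/L.

C_s ≈ 8.62 mg/L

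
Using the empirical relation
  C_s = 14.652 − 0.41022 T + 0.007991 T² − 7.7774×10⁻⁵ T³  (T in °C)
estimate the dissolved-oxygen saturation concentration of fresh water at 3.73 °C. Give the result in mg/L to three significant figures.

C_s = 14.652 − 0.41022×3.73 + 0.007991×3.73² − 7.7774×10⁻⁵×3.73³ = 13.23 mg/L.

C_s ≈ 13.2 mg/L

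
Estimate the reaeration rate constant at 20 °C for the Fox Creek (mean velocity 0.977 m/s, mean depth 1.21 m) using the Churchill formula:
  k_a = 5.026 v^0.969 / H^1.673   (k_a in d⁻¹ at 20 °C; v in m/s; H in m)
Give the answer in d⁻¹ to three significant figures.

k_a ≈ 3.57 d⁻¹

k_a = 5.026 × 0.977^0.969 / 1.21^1.673 = 5.026 × 0.9777 / 1.376 = 3.572 d⁻¹.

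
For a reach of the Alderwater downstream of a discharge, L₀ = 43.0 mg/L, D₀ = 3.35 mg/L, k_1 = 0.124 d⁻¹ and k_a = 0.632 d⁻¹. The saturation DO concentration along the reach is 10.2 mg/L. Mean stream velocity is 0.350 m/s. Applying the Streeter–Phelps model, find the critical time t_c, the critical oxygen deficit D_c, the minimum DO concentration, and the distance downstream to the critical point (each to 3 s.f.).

t_c ≈ 2.45 d; D_c ≈ 6.23 mg/L; min DO ≈ 3.97 mg/L; x_c ≈ 74.1 km

At the critical point dD/dt = 0, so k_1 L₀ e^(−k_1 t) = k_a D. Substituting D(t) from the Streeter–Phelps equation and solving for t gives
t_c = ln[(k_a/k_1)(1 − D₀(k_a−k_1)/(k_1 L₀))] / (k_a−k_1).
Here k_a−k_1 = 0.5080 d⁻¹ and 1 − D₀(k_a−k_1)/(k_1 L₀) = 1 − 3.35×0.5080/(0.124×43.0) = 0.6808, so
t_c = ln(5.097 × 0.6808) / 0.5080 = 1.244 / 0.5080 = 2.449 d.
L(t_c) = L₀ e^(−k_1 t_c) = 43.0 × 0.7381 = 31.74 mg/L, and at the critical point k_a D_c = k_1 L, so D_c = (0.124/0.632) × 31.74 = 6.227 mg/L.
Minimum DO = C_s − D_c = 10.2 − 6.227 = 3.973 mg/L.
x_c = v t_c = 0.350 m/s × 2.449 d × 86400 s/d = 74060 m ≈ 74.1 km.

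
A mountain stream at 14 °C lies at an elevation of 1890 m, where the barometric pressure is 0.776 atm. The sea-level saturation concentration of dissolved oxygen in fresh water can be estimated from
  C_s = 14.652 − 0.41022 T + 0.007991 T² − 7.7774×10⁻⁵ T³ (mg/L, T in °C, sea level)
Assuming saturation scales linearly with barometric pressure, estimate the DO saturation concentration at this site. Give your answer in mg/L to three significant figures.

C_s ≈ 7.96 mg/L

At sea level: C_s = 14.652 − 0.41022×14 + 0.007991×14² − 7.7774×10⁻⁵×14³ = 10.26 mg/L.
Pressure correction: C_s' = 10.26 × 0.776 = 7.963 mg/L.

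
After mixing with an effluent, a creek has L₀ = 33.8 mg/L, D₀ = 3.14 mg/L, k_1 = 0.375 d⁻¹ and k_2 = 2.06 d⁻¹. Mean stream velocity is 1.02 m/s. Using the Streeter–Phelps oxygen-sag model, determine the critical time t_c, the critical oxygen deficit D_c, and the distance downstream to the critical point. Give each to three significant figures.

t_c ≈ 0.690 d; D_c ≈ 4.75 mg/L; x_c ≈ 60.8 km

t_c = [1/(k_2−k_1)] ln[(k_2/k_1)(1 − D₀(k_2−k_1)/(k_1 L₀))]
= [1/(2.06−0.375)] ln[(2.06/0.375)(1 − 3.14×1.685/(0.375×33.8))]
= (1/1.685) ln[5.493 × 0.5826] = 0.5935 × ln(3.200) = 0.5935 × 1.163 = 0.6903 d.
D_c = (k_1/k_2) L₀ e^(−k_1 t_c) = (0.375/2.06) × 33.8 × e^(−0.375×0.6903) = 0.1820 × 33.8 × 0.7719 = 4.750 mg/L.
x_c = v t_c = 1.02 m/s × 0.6903 d × 86400 s/d = 60840 m ≈ 60.8 km.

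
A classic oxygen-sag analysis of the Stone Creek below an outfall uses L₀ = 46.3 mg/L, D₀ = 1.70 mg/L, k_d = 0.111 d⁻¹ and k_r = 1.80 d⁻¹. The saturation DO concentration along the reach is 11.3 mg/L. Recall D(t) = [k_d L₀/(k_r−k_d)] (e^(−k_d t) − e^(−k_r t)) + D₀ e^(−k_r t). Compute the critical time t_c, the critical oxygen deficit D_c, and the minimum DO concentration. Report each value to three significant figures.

t_c ≈ 1.17 d; D_c ≈ 2.51 mg/L; min DO ≈ 8.79 mg/L

At the critical point dD/dt = 0, so k_d L₀ e^(−k_d t) = k_r D. Substituting D(t) from the Streeter–Phelps equation and solving for t gives
t_c = ln[(k_r/k_d)(1 − D₀(k_r−k_d)/(k_d L₀))] / (k_r−k_d).
Here k_r−k_d = 1.689 d⁻¹ and 1 − D₀(k_r−k_d)/(k_d L₀) = 1 − 1.70×1.689/(0.111×46.3) = 0.4413, so
t_c = ln(16.22 × 0.4413) / 1.689 = 1.968 / 1.689 = 1.165 d.
D_c = (k_d/k_r) L₀ e^(−k_d t_c) = (0.111/1.80) × 46.3 × e^(−0.111×1.165) = 0.06167 × 46.3 × 0.8787 = 2.509 mg/L.
Minimum DO = C_s − D_c = 11.3 − 2.509 = 8.791 mg/L.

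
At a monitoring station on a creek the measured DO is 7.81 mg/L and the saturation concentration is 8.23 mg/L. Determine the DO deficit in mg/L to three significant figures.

D = C_s − C = 8.23 − 7.81 = 0.420 mg/L.

D ≈ 0.420 mg/L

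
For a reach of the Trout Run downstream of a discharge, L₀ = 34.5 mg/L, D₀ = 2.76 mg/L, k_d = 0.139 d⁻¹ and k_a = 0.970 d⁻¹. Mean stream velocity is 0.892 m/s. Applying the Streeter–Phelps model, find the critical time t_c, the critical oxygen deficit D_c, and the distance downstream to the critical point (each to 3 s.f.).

t_c ≈ 1.56 d; D_c ≈ 3.98 mg/L; x_c ≈ 120 km

t_c = [1/(k_a−k_d)] ln[(k_a/k_d)(1 − D₀(k_a−k_d)/(k_d L₀))]
= [1/(0.970−0.139)] ln[(0.970/0.139)(1 − 2.76×0.8310/(0.139×34.5))]
= (1/0.8310) ln[6.978 × 0.5217] = 1.203 × ln(3.641) = 1.203 × 1.292 = 1.555 d.
L(t_c) = L₀ e^(−k_d t_c) = 34.5 × 0.8056 = 27.79 mg/L, and at the critical point k_a D_c = k_d L, so D_c = (0.139/0.970) × 27.79 = 3.983 mg/L.
x_c = v t_c = 0.892 m/s × 1.555 d × 86400 s/d = 119800 m ≈ 120 km.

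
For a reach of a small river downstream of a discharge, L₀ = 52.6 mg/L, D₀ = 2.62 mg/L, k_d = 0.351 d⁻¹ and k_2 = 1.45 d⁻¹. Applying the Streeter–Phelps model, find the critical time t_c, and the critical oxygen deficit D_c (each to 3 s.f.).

t_c ≈ 1.14 d; D_c ≈ 8.54 mg/L

t_c = [1/(k_2−k_d)] ln[(k_2/k_d)(1 − D₀(k_2−k_d)/(k_d L₀))]
= [1/(1.45−0.351)] ln[(1.45/0.351)(1 − 2.62×1.099/(0.351×52.6))]
= (1/1.099) ln[4.131 × 0.8440] = 0.9099 × ln(3.487) = 0.9099 × 1.249 = 1.136 d.
L(t_c) = L₀ e^(−k_d t_c) = 52.6 × 0.6711 = 35.30 mg/L, and at the critical point k_2 D_c = k_d L, so D_c = (0.351/1.45) × 35.30 = 8.544 mg/L.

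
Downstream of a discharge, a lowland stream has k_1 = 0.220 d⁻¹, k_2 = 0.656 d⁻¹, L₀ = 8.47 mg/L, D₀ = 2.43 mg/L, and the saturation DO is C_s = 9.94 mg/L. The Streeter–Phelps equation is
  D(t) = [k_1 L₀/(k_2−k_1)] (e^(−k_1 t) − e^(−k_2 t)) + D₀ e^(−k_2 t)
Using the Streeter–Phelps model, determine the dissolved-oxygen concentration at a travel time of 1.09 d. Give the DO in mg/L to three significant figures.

k_1 L₀/(k_2−k_1) = 0.220×8.47/(0.656−0.220) = 1.863/0.4360 = 4.274 mg/L.
e^(−k_1 t) = e^(−0.220×1.090) = 0.7868; e^(−k_2 t) = e^(−0.656×1.090) = 0.4892.
D = 4.274 × (0.7868 − 0.4892) + 2.43 × 0.4892 = 1.272 + 1.189 = 2.461 mg/L.
DO = C_s − D = 9.94 − 2.461 = 7.479 mg/L.

DO ≈ 7.48 mg/L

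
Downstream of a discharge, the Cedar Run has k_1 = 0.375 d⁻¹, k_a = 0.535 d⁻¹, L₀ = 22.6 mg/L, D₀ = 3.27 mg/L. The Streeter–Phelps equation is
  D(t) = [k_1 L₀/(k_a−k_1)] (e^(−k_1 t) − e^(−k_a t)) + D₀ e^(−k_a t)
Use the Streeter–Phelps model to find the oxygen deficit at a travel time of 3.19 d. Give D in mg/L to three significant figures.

D ≈ 6.99 mg/L

k_1 L₀/(k_a−k_1) = 0.375×22.6/(0.535−0.375) = 8.475/0.1600 = 52.97 mg/L.
e^(−k_1 t) = e^(−0.375×3.190) = 0.3023; e^(−k_a t) = e^(−0.535×3.190) = 0.1815.
D = 52.97 × (0.3023 − 0.1815) + 3.27 × 0.1815 = 6.401 + 0.5934 = 6.995 mg/L.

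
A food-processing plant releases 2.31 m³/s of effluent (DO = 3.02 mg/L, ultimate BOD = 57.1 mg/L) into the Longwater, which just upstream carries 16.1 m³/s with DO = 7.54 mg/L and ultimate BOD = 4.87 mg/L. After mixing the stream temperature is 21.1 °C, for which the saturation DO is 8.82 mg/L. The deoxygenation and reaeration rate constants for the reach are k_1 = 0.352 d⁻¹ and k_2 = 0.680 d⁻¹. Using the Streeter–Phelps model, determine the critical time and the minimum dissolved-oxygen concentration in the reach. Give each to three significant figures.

Mixed DO = (16.1×7.54 + 2.31×3.02)/(16.1+2.31) = 128.4/18.41 = 6.973 mg/L.
Mixed L₀ = (16.1×4.87 + 2.31×57.1)/(18.41) = 210.3/18.41 = 11.42 mg/L.
Initial deficit D₀ = C_s − DO₀ = 8.82 − 6.973 = 1.847 mg/L.
t_c = (1/0.3280) ln[(0.680/0.352)(1 − 1.847×0.3280/(0.352×11.42))] = 3.049 × ln(1.641) = 1.510 d.
D_c = (0.352/0.680) × 11.42 × e^(−0.352×1.510) = 0.5176 × 11.42 × 0.5878 = 3.476 mg/L.
Minimum DO = 8.82 − 3.476 = 5.344 mg/L.

t_c ≈ 1.51 d; minimum DO ≈ 5.34 mg/L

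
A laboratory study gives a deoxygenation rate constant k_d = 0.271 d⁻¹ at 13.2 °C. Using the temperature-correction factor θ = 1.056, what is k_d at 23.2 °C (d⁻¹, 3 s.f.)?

k_d(T₂) = k_d(T₁) · θ^(T₂−T₁) = 0.271 × 1.056^(23.2−13.2)
= 0.271 × 1.056^10.0 = 0.271 × 1.724 = 0.4673 d⁻¹.

k_d ≈ 0.467 d⁻¹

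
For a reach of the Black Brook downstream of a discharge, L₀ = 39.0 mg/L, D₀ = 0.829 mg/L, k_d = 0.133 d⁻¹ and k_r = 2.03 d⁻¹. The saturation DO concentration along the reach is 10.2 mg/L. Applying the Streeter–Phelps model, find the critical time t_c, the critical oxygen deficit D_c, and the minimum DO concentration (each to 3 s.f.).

t_c = [1/(k_r−k_d)] ln[(k_r/k_d)(1 − D₀(k_r−k_d)/(k_d L₀))]
= [1/(2.03−0.133)] ln[(2.03/0.133)(1 − 0.829×1.897/(0.133×39.0))]
= (1/1.897) ln[15.26 × 0.6968] = 0.5271 × ln(10.64) = 0.5271 × 2.364 = 1.246 d.
L(t_c) = L₀ e^(−k_d t_c) = 39.0 × 0.8473 = 33.04 mg/L, and at the critical point k_r D_c = k_d L, so D_c = (0.133/2.03) × 33.04 = 2.165 mg/L.
Minimum DO = C_s − D_c = 10.2 − 2.165 = 8.035 mg/L.

t_c ≈ 1.25 d; D_c ≈ 2.16 mg/L; min DO ≈ 8.04 mg/L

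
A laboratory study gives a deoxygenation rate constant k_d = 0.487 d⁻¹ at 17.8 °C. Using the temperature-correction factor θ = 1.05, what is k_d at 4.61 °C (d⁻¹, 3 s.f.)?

k_d ≈ 0.256 d⁻¹

k_d(T₂) = k_d(T₁) · θ^(T₂−T₁) = 0.487 × 1.05^(4.61−17.8)
= 0.487 × 1.05^-13.2 = 0.487 × 0.5254 = 0.2559 d⁻¹.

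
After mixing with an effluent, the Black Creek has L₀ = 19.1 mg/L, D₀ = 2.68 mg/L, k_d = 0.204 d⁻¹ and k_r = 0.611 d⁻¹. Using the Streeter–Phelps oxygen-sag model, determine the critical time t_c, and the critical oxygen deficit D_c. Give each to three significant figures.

t_c ≈ 1.89 d; D_c ≈ 4.34 mg/L

With k_r/k_d = 2.995 and 1 − D₀(k_r−k_d)/(k_d L₀) = 0.7201,
t_c = ln(2.995 × 0.7201) / (0.611 − 0.204) = ln(2.157) / 0.4070 = 0.7686/0.4070 = 1.888 d.
L(t_c) = L₀ e^(−k_d t_c) = 19.1 × 0.6803 = 12.99 mg/L, and at the critical point k_r D_c = k_d L, so D_c = (0.204/0.611) × 12.99 = 4.338 mg/L.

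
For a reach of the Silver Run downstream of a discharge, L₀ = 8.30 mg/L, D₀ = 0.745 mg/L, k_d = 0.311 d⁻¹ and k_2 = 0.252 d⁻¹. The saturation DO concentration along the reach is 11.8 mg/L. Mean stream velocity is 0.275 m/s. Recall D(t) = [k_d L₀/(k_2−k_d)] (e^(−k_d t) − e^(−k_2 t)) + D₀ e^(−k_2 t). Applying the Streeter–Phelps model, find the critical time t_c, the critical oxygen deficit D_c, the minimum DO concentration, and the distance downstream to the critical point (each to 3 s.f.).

With k_2/k_d = 0.8103 and 1 − D₀(k_2−k_d)/(k_d L₀) = 1.017,
t_c = ln(0.8103 × 1.017) / (0.252 − 0.311) = ln(0.8241) / -0.05900 = -0.1935/-0.05900 = 3.279 d.
L(t_c) = L₀ e^(−k_d t_c) = 8.30 × 0.3606 = 2.993 mg/L, and at the critical point k_2 D_c = k_d L, so D_c = (0.311/0.252) × 2.993 = 3.694 mg/L.
Minimum DO = C_s − D_c = 11.8 − 3.694 = 8.106 mg/L.
x_c = v t_c = 0.275 m/s × 3.279 d × 86400 s/d = 77920 m ≈ 77.9 km.

t_c ≈ 3.28 d; D_c ≈ 3.69 mg/L; min DO ≈ 8.11 mg/L; x_c ≈ 77.9 km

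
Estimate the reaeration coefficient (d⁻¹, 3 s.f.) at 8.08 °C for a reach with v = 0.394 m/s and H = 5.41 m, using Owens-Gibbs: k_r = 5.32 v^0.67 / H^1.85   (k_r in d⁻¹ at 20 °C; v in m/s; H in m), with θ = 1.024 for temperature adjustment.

k_r ≈ 0.0946 d⁻¹

k_r(20) = 5.32 × 0.394^0.67 / 5.41^1.85 = 5.32 × 0.5358 / 22.72 = 0.1255 d⁻¹.
k_r(8.08) = 0.1255 × 1.024^(8.08−20) = 0.1255 × 0.7537 = 0.09456 d⁻¹.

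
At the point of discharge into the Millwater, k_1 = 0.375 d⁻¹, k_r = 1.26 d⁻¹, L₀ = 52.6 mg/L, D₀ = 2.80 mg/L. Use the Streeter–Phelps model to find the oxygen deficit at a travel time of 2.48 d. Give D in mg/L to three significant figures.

k_1 L₀/(k_r−k_1) = 0.375×52.6/(1.26−0.375) = 19.73/0.8850 = 22.29 mg/L.
e^(−k_1 t) = e^(−0.375×2.480) = 0.3946; e^(−k_r t) = e^(−1.26×2.480) = 0.04395.
D = 22.29 × (0.3946 − 0.04395) + 2.80 × 0.04395 = 7.814 + 0.1230 = 7.937 mg/L.

D ≈ 7.94 mg/L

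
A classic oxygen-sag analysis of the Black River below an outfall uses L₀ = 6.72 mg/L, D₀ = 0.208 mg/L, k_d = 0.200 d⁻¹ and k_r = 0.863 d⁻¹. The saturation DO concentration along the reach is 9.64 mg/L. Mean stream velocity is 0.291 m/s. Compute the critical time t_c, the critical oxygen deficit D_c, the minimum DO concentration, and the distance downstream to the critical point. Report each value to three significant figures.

t_c = [1/(k_r−k_d)] ln[(k_r/k_d)(1 − D₀(k_r−k_d)/(k_d L₀))]
= [1/(0.863−0.200)] ln[(0.863/0.200)(1 − 0.208×0.6630/(0.200×6.72))]
= (1/0.6630) ln[4.315 × 0.8974] = 1.508 × ln(3.872) = 1.508 × 1.354 = 2.042 d.
D_c = (k_d/k_r) L₀ e^(−k_d t_c) = (0.200/0.863) × 6.72 × e^(−0.200×2.042) = 0.2317 × 6.72 × 0.6647 = 1.035 mg/L.
Minimum DO = C_s − D_c = 9.64 − 1.035 = 8.605 mg/L.
x_c = v t_c = 0.291 m/s × 2.042 d × 86400 s/d = 51340 m ≈ 51.3 km.

t_c ≈ 2.04 d; D_c ≈ 1.04 mg/L; min DO ≈ 8.60 mg/L; x_c ≈ 51.3 km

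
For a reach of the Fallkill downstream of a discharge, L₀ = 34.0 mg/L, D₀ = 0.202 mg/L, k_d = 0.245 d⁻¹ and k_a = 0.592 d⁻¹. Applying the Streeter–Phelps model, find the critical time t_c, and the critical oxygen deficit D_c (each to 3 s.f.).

t_c ≈ 2.52 d; D_c ≈ 7.59 mg/L

With k_a/k_d = 2.416 and 1 − D₀(k_a−k_d)/(k_d L₀) = 0.9916,
t_c = ln(2.416 × 0.9916) / (0.592 − 0.245) = ln(2.396) / 0.3470 = 0.8738/0.3470 = 2.518 d.
D_c = (k_d/k_a) L₀ e^(−k_d t_c) = (0.245/0.592) × 34.0 × e^(−0.245×2.518) = 0.4139 × 34.0 × 0.5396 = 7.593 mg/L.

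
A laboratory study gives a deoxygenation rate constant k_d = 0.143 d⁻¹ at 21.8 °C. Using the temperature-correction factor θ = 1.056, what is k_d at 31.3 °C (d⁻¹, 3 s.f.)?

k_d(T₂) = k_d(T₁) · θ^(T₂−T₁) = 0.143 × 1.056^(31.3−21.8)
= 0.143 × 1.056^9.50 = 0.143 × 1.678 = 0.2400 d⁻¹.

k_d ≈ 0.240 d⁻¹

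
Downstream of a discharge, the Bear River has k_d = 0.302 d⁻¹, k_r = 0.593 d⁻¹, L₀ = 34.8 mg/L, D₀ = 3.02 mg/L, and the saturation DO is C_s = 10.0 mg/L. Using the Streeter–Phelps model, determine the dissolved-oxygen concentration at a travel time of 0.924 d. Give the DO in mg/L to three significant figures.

DO ≈ 1.81 mg/L

k_d L₀/(k_r−k_d) = 0.302×34.8/(0.593−0.302) = 10.51/0.2910 = 36.12 mg/L.
e^(−k_d t) = e^(−0.302×0.9240) = 0.7565; e^(−k_r t) = e^(−0.593×0.9240) = 0.5781.
D = 36.12 × (0.7565 − 0.5781) + 3.02 × 0.5781 = 6.442 + 1.746 = 8.188 mg/L.
DO = C_s − D = 10.0 − 8.188 = 1.812 mg/L.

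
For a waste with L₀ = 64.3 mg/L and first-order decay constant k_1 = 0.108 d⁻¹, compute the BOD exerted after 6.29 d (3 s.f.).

y ≈ 31.7 mg/L

y_t = L₀(1 − e^(−k_1 t)) = 64.3 × (1 − e^(−0.108×6.29))
= 64.3 × (1 − 0.5070) = 64.3 × 0.4930 = 31.70 mg/L.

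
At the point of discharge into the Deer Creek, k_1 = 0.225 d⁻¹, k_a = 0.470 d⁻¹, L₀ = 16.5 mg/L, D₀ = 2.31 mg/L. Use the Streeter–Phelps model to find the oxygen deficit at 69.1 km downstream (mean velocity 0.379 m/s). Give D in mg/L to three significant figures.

D ≈ 4.66 mg/L

Travel time t = x/v = 69.1 km / (0.379 m/s) = 69100 m / 0.379 m/s = 182300 s = 2.110 d.
k_1 L₀/(k_a−k_1) = 0.225×16.5/(0.470−0.225) = 3.712/0.2450 = 15.15 mg/L.
e^(−k_1 t) = e^(−0.225×2.110) = 0.6220; e^(−k_a t) = e^(−0.470×2.110) = 0.3709.
D = 15.15 × (0.6220 − 0.3709) + 2.31 × 0.3709 = 3.805 + 0.8568 = 4.662 mg/L.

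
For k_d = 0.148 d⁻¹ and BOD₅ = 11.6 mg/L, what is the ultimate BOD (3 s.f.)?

L₀ ≈ 22.2 mg/L

BOD₅ = L₀(1 − e^(−5k_d)) ⇒ L₀ = BOD₅ / (1 − e^(−5×0.148))
= 11.6 / (1 − 0.4771) = 11.6 / 0.5229 = 22.18 mg/L.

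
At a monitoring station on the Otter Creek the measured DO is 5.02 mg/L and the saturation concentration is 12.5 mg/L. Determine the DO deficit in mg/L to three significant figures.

D = C_s − C = 12.5 − 5.02 = 7.48 mg/L.

D ≈ 7.48 mg/L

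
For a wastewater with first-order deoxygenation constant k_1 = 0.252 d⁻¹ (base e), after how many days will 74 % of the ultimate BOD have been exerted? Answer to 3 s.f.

y/L₀ = 1 − e^(−k_1 t) = 0.74 ⇒ e^(−k_1 t) = 0.260
t = −ln(0.260) / 0.252 = 1.347 / 0.252 = 5.346 d.

t ≈ 5.35 d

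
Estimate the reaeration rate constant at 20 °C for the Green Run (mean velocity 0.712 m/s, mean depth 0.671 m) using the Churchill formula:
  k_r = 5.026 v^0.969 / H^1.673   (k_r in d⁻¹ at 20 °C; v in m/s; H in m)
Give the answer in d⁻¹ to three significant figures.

k_r ≈ 7.05 d⁻¹

k_r = 5.026 × 0.712^0.969 / 0.671^1.673 = 5.026 × 0.7195 / 0.5130 = 7.050 d⁻¹.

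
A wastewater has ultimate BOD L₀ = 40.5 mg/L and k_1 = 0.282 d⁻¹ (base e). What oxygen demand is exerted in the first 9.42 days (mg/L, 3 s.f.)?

y_t = L₀(1 − e^(−k_1 t)) = 40.5 × (1 − e^(−0.282×9.42))
= 40.5 × (1 − 0.07020) = 40.5 × 0.9298 = 37.66 mg/L.

y ≈ 37.7 mg/L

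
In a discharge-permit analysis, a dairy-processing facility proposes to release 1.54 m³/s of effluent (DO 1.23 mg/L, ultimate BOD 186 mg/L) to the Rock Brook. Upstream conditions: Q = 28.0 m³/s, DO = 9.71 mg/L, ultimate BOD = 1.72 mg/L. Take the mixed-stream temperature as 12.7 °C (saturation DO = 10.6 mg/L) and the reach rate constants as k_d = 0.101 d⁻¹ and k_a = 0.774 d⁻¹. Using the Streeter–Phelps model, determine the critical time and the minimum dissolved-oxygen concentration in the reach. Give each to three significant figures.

t_c ≈ 0.751 d; minimum DO ≈ 9.23 mg/L

Mixed DO = (28.0×9.71 + 1.54×1.23)/(28.0+1.54) = 273.8/29.54 = 9.268 mg/L.
Mixed L₀ = (28.0×1.72 + 1.54×186)/(29.54) = 334.6/29.54 = 11.33 mg/L.
Initial deficit D₀ = C_s − DO₀ = 10.6 − 9.268 = 1.332 mg/L.
t_c = (1/0.6730) ln[(0.774/0.101)(1 − 1.332×0.6730/(0.101×11.33))] = 1.486 × ln(1.658) = 0.7514 d.
D_c = (0.101/0.774) × 11.33 × e^(−0.101×0.7514) = 0.1305 × 11.33 × 0.9269 = 1.370 mg/L.
Minimum DO = 10.6 − 1.370 = 9.230 mg/L.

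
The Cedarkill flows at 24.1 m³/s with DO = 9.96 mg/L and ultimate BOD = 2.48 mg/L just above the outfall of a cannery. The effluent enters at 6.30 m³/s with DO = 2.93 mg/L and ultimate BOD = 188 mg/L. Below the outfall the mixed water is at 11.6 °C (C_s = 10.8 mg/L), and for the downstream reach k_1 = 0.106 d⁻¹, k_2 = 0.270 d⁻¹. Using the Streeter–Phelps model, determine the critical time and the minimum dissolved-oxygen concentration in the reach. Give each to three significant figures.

Mixed DO = (24.1×9.96 + 6.30×2.93)/(24.1+6.30) = 258.5/30.40 = 8.503 mg/L.
Mixed L₀ = (24.1×2.48 + 6.30×188)/(30.40) = 1244/30.40 = 40.93 mg/L.
Initial deficit D₀ = C_s − DO₀ = 10.8 − 8.503 = 2.297 mg/L.
t_c = (1/0.1640) ln[(0.270/0.106)(1 − 2.297×0.1640/(0.106×40.93))] = 6.098 × ln(2.326) = 5.147 d.
D_c = (0.106/0.270) × 40.93 × e^(−0.106×5.147) = 0.3926 × 40.93 × 0.5795 = 9.311 mg/L.
Minimum DO = 10.8 − 9.311 = 1.489 mg/L.

t_c ≈ 5.15 d; minimum DO ≈ 1.49 mg/L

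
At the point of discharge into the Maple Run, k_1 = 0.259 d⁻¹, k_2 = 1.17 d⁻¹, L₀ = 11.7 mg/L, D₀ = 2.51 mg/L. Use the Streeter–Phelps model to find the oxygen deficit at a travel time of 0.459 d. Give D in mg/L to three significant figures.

k_1 L₀/(k_2−k_1) = 0.259×11.7/(1.17−0.259) = 3.030/0.9110 = 3.326 mg/L.
e^(−k_1 t) = e^(−0.259×0.4590) = 0.8879; e^(−k_2 t) = e^(−1.17×0.4590) = 0.5845.
D = 3.326 × (0.8879 − 0.5845) + 2.51 × 0.5845 = 1.009 + 1.467 = 2.476 mg/L.

D ≈ 2.48 mg/L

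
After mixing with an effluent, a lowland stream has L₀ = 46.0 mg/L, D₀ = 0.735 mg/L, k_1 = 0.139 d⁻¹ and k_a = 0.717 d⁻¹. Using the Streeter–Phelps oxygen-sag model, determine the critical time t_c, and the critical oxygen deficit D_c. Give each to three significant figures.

t_c ≈ 2.72 d; D_c ≈ 6.11 mg/L

t_c = [1/(k_a−k_1)] ln[(k_a/k_1)(1 − D₀(k_a−k_1)/(k_1 L₀))]
= [1/(0.717−0.139)] ln[(0.717/0.139)(1 − 0.735×0.5780/(0.139×46.0))]
= (1/0.5780) ln[5.158 × 0.9336] = 1.730 × ln(4.816) = 1.730 × 1.572 = 2.719 d.
D_c = (k_1/k_a) L₀ e^(−k_1 t_c) = (0.139/0.717) × 46.0 × e^(−0.139×2.719) = 0.1939 × 46.0 × 0.6852 = 6.111 mg/L.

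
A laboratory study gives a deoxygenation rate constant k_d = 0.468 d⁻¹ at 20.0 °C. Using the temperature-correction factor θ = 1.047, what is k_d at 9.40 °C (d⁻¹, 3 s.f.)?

k_d(T₂) = k_d(T₁) · θ^(T₂−T₁) = 0.468 × 1.047^(9.40−20.0)
= 0.468 × 1.047^-10.6 = 0.468 × 0.6146 = 0.2876 d⁻¹.

k_d ≈ 0.288 d⁻¹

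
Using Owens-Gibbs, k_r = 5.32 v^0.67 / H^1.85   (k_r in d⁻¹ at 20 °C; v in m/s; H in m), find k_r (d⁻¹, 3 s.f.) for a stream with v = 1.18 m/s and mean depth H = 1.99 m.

k_r = 5.32 × 1.18^0.67 / 1.99^1.85 = 5.32 × 1.117 / 3.572 = 1.664 d⁻¹.

k_r ≈ 1.66 d⁻¹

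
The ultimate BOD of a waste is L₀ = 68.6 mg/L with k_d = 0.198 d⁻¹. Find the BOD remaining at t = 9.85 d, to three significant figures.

L ≈ 9.76 mg/L

L_t = L₀ e^(−k_d t) = 68.6 × e^(−0.198×9.85) = 68.6 × 0.1422 = 9.757 mg/L.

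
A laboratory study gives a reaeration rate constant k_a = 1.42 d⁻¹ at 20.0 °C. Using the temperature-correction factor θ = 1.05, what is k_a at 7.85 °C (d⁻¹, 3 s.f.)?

k_a ≈ 0.785 d⁻¹

k_a(T₂) = k_a(T₁) · θ^(T₂−T₁) = 1.42 × 1.05^(7.85−20.0)
= 1.42 × 1.05^-12.2 = 1.42 × 0.5528 = 0.7849 d⁻¹.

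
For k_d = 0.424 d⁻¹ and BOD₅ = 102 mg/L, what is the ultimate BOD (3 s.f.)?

L₀ ≈ 116 mg/L

BOD₅ = L₀(1 − e^(−5k_d)) ⇒ L₀ = BOD₅ / (1 − e^(−5×0.424))
= 102 / (1 − 0.1200) = 102 / 0.8800 = 115.9 mg/L.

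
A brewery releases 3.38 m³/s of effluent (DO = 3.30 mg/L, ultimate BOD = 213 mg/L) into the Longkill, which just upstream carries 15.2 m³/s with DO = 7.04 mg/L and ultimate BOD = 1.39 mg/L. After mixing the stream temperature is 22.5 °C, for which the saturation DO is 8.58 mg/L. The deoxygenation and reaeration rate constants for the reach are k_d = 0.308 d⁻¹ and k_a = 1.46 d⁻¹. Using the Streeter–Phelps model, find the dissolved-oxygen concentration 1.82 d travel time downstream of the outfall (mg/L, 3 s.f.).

DO ≈ 3.08 mg/L

Mixed DO = (15.2×7.04 + 3.38×3.30)/(15.2+3.38) = 118.2/18.58 = 6.360 mg/L.
Mixed L₀ = (15.2×1.39 + 3.38×213)/(18.58) = 741.1/18.58 = 39.89 mg/L.
Initial deficit D₀ = C_s − DO₀ = 8.58 − 6.360 = 2.220 mg/L.
D(1.82) = [0.308×39.89/(1.46−0.308)](e^(−0.308×1.82) − e^(−1.46×1.82)) + 2.220 e^(−1.46×1.82)
= 10.66 × (0.5709 − 0.07014) + 2.220 × 0.07014 = 5.496 mg/L.
DO = 8.58 − 5.496 = 3.084 mg/L.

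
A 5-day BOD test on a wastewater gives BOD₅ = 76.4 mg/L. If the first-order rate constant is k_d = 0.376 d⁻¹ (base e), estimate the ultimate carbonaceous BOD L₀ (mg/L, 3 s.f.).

L₀ ≈ 90.2 mg/L

BOD₅ = L₀(1 − e^(−5k_d)) ⇒ L₀ = BOD₅ / (1 − e^(−5×0.376))
= 76.4 / (1 − 0.1526) = 76.4 / 0.8474 = 90.16 mg/L.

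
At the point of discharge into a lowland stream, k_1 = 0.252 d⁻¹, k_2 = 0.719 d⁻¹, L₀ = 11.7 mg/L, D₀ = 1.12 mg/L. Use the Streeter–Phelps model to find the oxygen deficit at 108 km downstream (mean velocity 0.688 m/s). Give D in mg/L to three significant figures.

D ≈ 2.59 mg/L

Travel time t = x/v = 108 km / (0.688 m/s) = 108000 m / 0.688 m/s = 157000 s = 1.817 d.
k_1 L₀/(k_2−k_1) = 0.252×11.7/(0.719−0.252) = 2.948/0.4670 = 6.313 mg/L.
e^(−k_1 t) = e^(−0.252×1.817) = 0.6326; e^(−k_2 t) = e^(−0.719×1.817) = 0.2708.
D = 6.313 × (0.6326 − 0.2708) + 1.12 × 0.2708 = 2.284 + 0.3033 = 2.588 mg/L.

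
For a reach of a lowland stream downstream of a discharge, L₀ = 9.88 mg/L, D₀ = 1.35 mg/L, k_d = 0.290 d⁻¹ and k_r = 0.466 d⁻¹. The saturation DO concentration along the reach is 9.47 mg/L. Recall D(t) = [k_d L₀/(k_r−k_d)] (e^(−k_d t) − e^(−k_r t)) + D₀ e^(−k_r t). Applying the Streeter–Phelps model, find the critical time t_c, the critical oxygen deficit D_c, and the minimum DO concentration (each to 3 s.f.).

t_c ≈ 2.20 d; D_c ≈ 3.25 mg/L; min DO ≈ 6.22 mg/L

At the critical point dD/dt = 0, so k_d L₀ e^(−k_d t) = k_r D. Substituting D(t) from the Streeter–Phelps equation and solving for t gives
t_c = ln[(k_r/k_d)(1 − D₀(k_r−k_d)/(k_d L₀))] / (k_r−k_d).
Here k_r−k_d = 0.1760 d⁻¹ and 1 − D₀(k_r−k_d)/(k_d L₀) = 1 − 1.35×0.1760/(0.290×9.88) = 0.9171, so
t_c = ln(1.607 × 0.9171) / 0.1760 = 0.3877 / 0.1760 = 2.203 d.
L(t_c) = L₀ e^(−k_d t_c) = 9.88 × 0.5279 = 5.215 mg/L, and at the critical point k_r D_c = k_d L, so D_c = (0.290/0.466) × 5.215 = 3.246 mg/L.
Minimum DO = C_s − D_c = 9.47 − 3.246 = 6.224 mg/L.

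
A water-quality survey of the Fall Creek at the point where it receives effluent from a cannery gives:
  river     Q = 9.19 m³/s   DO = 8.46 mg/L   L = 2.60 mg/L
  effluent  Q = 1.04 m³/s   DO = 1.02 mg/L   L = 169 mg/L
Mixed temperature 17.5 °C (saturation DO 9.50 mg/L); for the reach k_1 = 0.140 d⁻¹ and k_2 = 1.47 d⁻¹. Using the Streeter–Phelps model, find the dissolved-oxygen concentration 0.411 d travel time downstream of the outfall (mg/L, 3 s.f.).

DO ≈ 7.70 mg/L

Mixed DO = (9.19×8.46 + 1.04×1.02)/(9.19+1.04) = 78.81/10.23 = 7.704 mg/L.
Mixed L₀ = (9.19×2.60 + 1.04×169)/(10.23) = 199.7/10.23 = 19.52 mg/L.
Initial deficit D₀ = C_s − DO₀ = 9.50 − 7.704 = 1.796 mg/L.
D(0.411) = [0.140×19.52/(1.47−0.140)](e^(−0.140×0.411) − e^(−1.47×0.411)) + 1.796 e^(−1.47×0.411)
= 2.054 × (0.9441 − 0.5465) + 1.796 × 0.5465 = 1.798 mg/L.
DO = 9.50 − 1.798 = 7.702 mg/L.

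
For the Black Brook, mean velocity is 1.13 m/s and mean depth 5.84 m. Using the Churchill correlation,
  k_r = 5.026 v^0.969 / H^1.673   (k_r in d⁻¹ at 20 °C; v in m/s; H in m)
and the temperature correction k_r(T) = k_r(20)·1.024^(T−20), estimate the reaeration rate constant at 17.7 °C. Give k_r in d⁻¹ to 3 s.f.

k_r(20) = 5.026 × 1.13^0.969 / 5.84^1.673 = 5.026 × 1.126 / 19.15 = 0.2954 d⁻¹.
k_r(17.7) = 0.2954 × 1.024^(17.7−20) = 0.2954 × 0.9469 = 0.2797 d⁻¹.

k_r ≈ 0.280 d⁻¹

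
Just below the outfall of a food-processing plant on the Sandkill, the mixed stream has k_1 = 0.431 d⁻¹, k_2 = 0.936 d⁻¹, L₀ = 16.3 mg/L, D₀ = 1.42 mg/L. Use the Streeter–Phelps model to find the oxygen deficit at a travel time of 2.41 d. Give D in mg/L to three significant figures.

D ≈ 3.61 mg/L

k_1 L₀/(k_2−k_1) = 0.431×16.3/(0.936−0.431) = 7.025/0.5050 = 13.91 mg/L.
e^(−k_1 t) = e^(−0.431×2.410) = 0.3539; e^(−k_2 t) = e^(−0.936×2.410) = 0.1048.
D = 13.91 × (0.3539 − 0.1048) + 1.42 × 0.1048 = 3.466 + 0.1488 = 3.614 mg/L.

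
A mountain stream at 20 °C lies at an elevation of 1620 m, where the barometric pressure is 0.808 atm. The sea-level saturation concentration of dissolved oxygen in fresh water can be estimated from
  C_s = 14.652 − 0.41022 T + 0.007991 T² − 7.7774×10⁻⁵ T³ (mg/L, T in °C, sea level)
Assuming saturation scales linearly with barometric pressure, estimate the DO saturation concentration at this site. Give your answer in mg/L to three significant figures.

At sea level: C_s = 14.652 − 0.41022×20 + 0.007991×20² − 7.7774×10⁻⁵×20³ = 9.022 mg/L.
Pressure correction: C_s' = 9.022 × 0.808 = 7.290 mg/L.

C_s ≈ 7.29 mg/L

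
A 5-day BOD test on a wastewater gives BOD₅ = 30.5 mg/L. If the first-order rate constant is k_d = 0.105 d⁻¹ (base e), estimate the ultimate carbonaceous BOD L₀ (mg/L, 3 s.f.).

L₀ ≈ 74.7 mg/L

BOD₅ = L₀(1 − e^(−5k_d)) ⇒ L₀ = BOD₅ / (1 − e^(−5×0.105))
= 30.5 / (1 − 0.5916) = 30.5 / 0.4084 = 74.67 mg/L.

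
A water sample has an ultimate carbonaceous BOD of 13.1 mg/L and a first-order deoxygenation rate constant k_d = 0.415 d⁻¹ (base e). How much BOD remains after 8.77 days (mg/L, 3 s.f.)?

L ≈ 0.344 mg/L

L_t = L₀ e^(−k_d t) = 13.1 × e^(−0.415×8.77) = 13.1 × 0.02626 = 0.3441 mg/L.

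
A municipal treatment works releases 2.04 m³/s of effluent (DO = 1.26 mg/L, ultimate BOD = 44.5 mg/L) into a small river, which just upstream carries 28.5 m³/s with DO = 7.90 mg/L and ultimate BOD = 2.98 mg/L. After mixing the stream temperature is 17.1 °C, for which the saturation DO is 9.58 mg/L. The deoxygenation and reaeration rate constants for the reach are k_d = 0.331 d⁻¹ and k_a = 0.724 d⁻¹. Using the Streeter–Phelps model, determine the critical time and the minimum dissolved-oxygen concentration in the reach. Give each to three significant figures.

Mixed DO = (28.5×7.90 + 2.04×1.26)/(28.5+2.04) = 227.7/30.54 = 7.456 mg/L.
Mixed L₀ = (28.5×2.98 + 2.04×44.5)/(30.54) = 175.7/30.54 = 5.753 mg/L.
Initial deficit D₀ = C_s − DO₀ = 9.58 − 7.456 = 2.124 mg/L.
t_c = (1/0.3930) ln[(0.724/0.331)(1 − 2.124×0.3930/(0.331×5.753))] = 2.545 × ln(1.229) = 0.5242 d.
D_c = (0.331/0.724) × 5.753 × e^(−0.331×0.5242) = 0.4572 × 5.753 × 0.8407 = 2.211 mg/L.
Minimum DO = 9.58 − 2.211 = 7.369 mg/L.

t_c ≈ 0.524 d; minimum DO ≈ 7.37 mg/L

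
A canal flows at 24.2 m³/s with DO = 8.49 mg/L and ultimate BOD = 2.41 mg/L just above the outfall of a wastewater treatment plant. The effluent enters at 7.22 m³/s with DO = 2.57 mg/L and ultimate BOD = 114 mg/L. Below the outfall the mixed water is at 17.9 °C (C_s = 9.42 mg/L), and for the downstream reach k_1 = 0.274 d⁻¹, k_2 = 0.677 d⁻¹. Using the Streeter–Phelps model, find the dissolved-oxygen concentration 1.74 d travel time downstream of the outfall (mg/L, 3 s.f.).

Mixed DO = (24.2×8.49 + 7.22×2.57)/(24.2+7.22) = 224.0/31.42 = 7.130 mg/L.
Mixed L₀ = (24.2×2.41 + 7.22×114)/(31.42) = 881.4/31.42 = 28.05 mg/L.
Initial deficit D₀ = C_s − DO₀ = 9.42 − 7.130 = 2.290 mg/L.
D(1.74) = [0.274×28.05/(0.677−0.274)](e^(−0.274×1.74) − e^(−0.677×1.74)) + 2.290 e^(−0.677×1.74)
= 19.07 × (0.6208 − 0.3079) + 2.290 × 0.3079 = 6.673 mg/L.
DO = 9.42 − 6.673 = 2.747 mg/L.

DO ≈ 2.75 mg/L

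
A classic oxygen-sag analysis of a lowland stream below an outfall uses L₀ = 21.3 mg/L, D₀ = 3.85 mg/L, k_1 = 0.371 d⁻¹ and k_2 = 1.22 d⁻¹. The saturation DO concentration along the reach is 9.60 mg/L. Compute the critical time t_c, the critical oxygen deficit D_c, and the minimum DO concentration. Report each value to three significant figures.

With k_2/k_1 = 3.288 and 1 − D₀(k_2−k_1)/(k_1 L₀) = 0.5864,
t_c = ln(3.288 × 0.5864) / (1.22 − 0.371) = ln(1.928) / 0.8490 = 0.6566/0.8490 = 0.7734 d.
D_c = (k_1/k_2) L₀ e^(−k_1 t_c) = (0.371/1.22) × 21.3 × e^(−0.371×0.7734) = 0.3041 × 21.3 × 0.7506 = 4.862 mg/L.
Minimum DO = C_s − D_c = 9.60 − 4.862 = 4.738 mg/L.

t_c ≈ 0.773 d; D_c ≈ 4.86 mg/L; min DO ≈ 4.74 mg/L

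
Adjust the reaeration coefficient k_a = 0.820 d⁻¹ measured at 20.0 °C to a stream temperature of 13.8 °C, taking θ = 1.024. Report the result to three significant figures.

k_a(T₂) = k_a(T₁) · θ^(T₂−T₁) = 0.820 × 1.024^(13.8−20.0)
= 0.820 × 1.024^-6.20 = 0.820 × 0.8633 = 0.7079 d⁻¹.

k_a ≈ 0.708 d⁻¹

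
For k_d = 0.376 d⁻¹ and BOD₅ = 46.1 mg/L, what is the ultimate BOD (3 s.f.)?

L₀ ≈ 54.4 mg/L

BOD₅ = L₀(1 − e^(−5k_d)) ⇒ L₀ = BOD₅ / (1 − e^(−5×0.376))
= 46.1 / (1 − 0.1526) = 46.1 / 0.8474 = 54.40 mg/L.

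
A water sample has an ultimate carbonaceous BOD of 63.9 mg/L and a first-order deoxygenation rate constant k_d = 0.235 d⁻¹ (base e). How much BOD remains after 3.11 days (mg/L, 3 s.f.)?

L_t = L₀ e^(−k_d t) = 63.9 × e^(−0.235×3.11) = 63.9 × 0.4815 = 30.77 mg/L.

L ≈ 30.8 mg/L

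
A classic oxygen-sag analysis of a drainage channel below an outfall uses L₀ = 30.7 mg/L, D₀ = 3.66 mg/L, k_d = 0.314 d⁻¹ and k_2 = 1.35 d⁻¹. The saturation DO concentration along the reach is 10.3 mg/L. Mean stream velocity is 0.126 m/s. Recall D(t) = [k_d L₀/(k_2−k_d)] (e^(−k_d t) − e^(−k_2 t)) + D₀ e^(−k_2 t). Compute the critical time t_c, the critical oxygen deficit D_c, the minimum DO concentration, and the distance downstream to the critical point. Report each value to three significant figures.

t_c = [1/(k_2−k_d)] ln[(k_2/k_d)(1 − D₀(k_2−k_d)/(k_d L₀))]
= [1/(1.35−0.314)] ln[(1.35/0.314)(1 − 3.66×1.036/(0.314×30.7))]
= (1/1.036) ln[4.299 × 0.6067] = 0.9653 × ln(2.608) = 0.9653 × 0.9587 = 0.9254 d.
D_c = (k_d/k_2) L₀ e^(−k_d t_c) = (0.314/1.35) × 30.7 × e^(−0.314×0.9254) = 0.2326 × 30.7 × 0.7478 = 5.340 mg/L.
Minimum DO = C_s − D_c = 10.3 − 5.340 = 4.960 mg/L.
x_c = v t_c = 0.126 m/s × 0.9254 d × 86400 s/d = 10070 m ≈ 10.1 km.

t_c ≈ 0.925 d; D_c ≈ 5.34 mg/L; min DO ≈ 4.96 mg/L; x_c ≈ 10.1 km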